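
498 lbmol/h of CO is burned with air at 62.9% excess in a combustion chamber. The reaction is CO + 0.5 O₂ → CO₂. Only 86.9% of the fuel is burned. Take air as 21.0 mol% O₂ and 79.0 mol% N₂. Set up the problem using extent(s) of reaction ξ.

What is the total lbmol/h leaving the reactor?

2210 lbmol/h

Stoichiometric O₂ = 0.5 × 498 = 249 lbmol/h; O₂ fed = 249 × 1.629 = 405.6 lbmol/h.
N₂ fed = 405.6 × 79/21 = 1526 lbmol/h.
Fuel reacted = 0.869 × 498 → ξ = 432.8 lbmol/h.
Outlet (n = n₀ + ν ξ):
  CO: 498 − 1(432.8) = 65.24
  O₂: 405.6 − 0.5(432.8) = 189.2
  N₂: 1526 (inert)
  CO₂: 0 + 1(432.8) = 432.8
Total out = 65.24 + 189.2 + 1526 + 432.8 = 2213 lbmol/h.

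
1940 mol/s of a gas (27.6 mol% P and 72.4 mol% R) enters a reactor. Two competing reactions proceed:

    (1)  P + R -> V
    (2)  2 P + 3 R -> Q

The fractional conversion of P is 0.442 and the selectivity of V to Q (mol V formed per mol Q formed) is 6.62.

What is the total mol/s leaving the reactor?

Conversion of P: P consumed = 0.442 × 535.4 = 236.7 mol/s = 1ξ₁ + 2ξ₂.
Selectivity: 1ξ₁ / (1ξ₂) = 6.62 → ξ₁ = 6.62 ξ₂.
Substitute: (1·6.62 + 2) ξ₂ = 236.7 → ξ₂ = 27.46 mol/s, ξ₁ = 181.8 mol/s.
Outlet amounts (n = n₀ + Σ ν·ξ):
  P: 535.4 − 1(181.8) − 2(27.46) = 298.8
  R: 1405 − 1(181.8) − 3(27.46) = 1140
  V: 0 + 1(181.8) = 181.8
  Q: 0 + 1(27.46) = 27.46
Total out = 298.8 + 1140 + 181.8 + 27.46 = 1648 mol/s.

1650 mol/s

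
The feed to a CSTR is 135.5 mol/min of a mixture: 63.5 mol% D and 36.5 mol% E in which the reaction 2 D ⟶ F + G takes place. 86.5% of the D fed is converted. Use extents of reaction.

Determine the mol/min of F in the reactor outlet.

37.2 mol/min

D reacted = 0.865 × 86.04 = 74.43 mol/min; ν_D = −2, so ξ = 74.43/2 = 37.21 mol/min.
Outlet amounts (n = n₀ + ν ξ):
  D: 86.04 − 2(37.21) = 11.62
  F: 0 + 1(37.21) = 37.21
  G: 0 + 1(37.21) = 37.21
  E: 49.46 (inert)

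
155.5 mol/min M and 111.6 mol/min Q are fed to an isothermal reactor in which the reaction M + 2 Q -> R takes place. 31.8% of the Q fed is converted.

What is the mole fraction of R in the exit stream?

Q reacted = 0.318 × 111.6 = 35.49 mol/min; ν_Q = −2, so ξ = 35.49/2 = 17.74 mol/min.
Outlet amounts (n = n₀ + ν ξ):
  M: 155.5 − 1(17.74) = 137.8
  Q: 111.6 − 2(17.74) = 76.11
  R: 0 + 1(17.74) = 17.74
Total out = 231.6 mol/min; y_R = 17.74 / 231.6 = 0.07661.

0.0766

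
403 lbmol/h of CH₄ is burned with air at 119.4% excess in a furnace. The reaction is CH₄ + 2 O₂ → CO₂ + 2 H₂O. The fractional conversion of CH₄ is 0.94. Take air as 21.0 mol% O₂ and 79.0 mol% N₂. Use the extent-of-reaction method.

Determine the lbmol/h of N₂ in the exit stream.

Stoichiometric O₂ = 2 × 403 = 806 lbmol/h; O₂ fed = 806 × 2.194 = 1768 lbmol/h.
N₂ fed = 1768 × 79/21 = 6652 lbmol/h.
Fuel reacted = 0.94 × 403 → ξ = 378.8 lbmol/h.
Outlet (n = n₀ + ν ξ):
  CH₄: 403 − 1(378.8) = 24.18
  O₂: 1768 − 2(378.8) = 1011
  N₂: 6652 (inert)
  CO₂: 0 + 1(378.8) = 378.8
  H₂O: 0 + 2(378.8) = 757.6

6650 lbmol/h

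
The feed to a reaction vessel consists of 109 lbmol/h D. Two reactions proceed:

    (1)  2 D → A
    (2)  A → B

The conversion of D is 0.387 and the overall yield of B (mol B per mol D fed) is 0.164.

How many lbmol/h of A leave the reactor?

3.22 lbmol/h

Conversion of D: D consumed = 2ξ₁ = 0.387 × 109 → ξ₁ = 21.09 lbmol/h.
Yield of B: 1ξ₂ / 109 = 0.164 → ξ₂ = 17.88 lbmol/h.
Outlet amounts (n = n₀ + Σ ν·ξ):
  D: 109 − 2(21.09) = 66.82
  A: 0 + 1(21.09) − 1(17.88) = 3.215
  B: 0 + 1(17.88) = 17.88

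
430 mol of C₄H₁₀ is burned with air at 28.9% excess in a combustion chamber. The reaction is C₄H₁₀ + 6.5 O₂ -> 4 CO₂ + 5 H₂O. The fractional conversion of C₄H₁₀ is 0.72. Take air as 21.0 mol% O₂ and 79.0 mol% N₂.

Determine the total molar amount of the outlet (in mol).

Stoichiometric O₂ = 6.5 × 430 = 2795 mol; O₂ fed = 2795 × 1.289 = 3603 mol.
N₂ fed = 3603 × 79/21 = 13550 mol.
Fuel reacted = 0.72 × 430 → ξ = 309.6 mol.
Outlet (n = n₀ + ν ξ):
  C₄H₁₀: 430 − 1(309.6) = 120.4
  O₂: 3603 − 6.5(309.6) = 1590
  N₂: 13550 (inert)
  CO₂: 0 + 4(309.6) = 1238
  H₂O: 0 + 5(309.6) = 1548
Total out = 120.4 + 1590 + 13550 + 1238 + 1548 = 18050 mol.

18100 mol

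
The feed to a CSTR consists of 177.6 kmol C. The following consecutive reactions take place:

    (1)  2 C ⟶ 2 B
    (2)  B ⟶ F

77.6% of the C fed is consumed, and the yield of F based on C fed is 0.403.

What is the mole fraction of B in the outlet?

0.373

Conversion of C: C consumed = 2ξ₁ = 0.776 × 177.6 → ξ₁ = 68.91 kmol.
Yield of F: 1ξ₂ / 177.6 = 0.403 → ξ₂ = 71.57 kmol.
Outlet amounts (n = n₀ + Σ ν·ξ):
  C: 177.6 − 2(68.91) = 39.78
  B: 0 + 2(68.91) − 1(71.57) = 66.24
  F: 0 + 1(71.57) = 71.57
Total out = 177.6 kmol; y_B = 66.24 / 177.6 = 0.373.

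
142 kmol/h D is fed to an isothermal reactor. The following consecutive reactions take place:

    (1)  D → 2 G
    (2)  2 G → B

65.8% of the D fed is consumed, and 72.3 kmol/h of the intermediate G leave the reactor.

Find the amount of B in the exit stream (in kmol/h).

57.3 kmol/h

Conversion of D: D consumed = 1ξ₁ = 0.658 × 142 → ξ₁ = 93.44 kmol/h.
G balance: n_G = 0 + 2ξ₁ − 2ξ₂ = 72.3 → ξ₂ = (2·93.44 − 72.3)/2 = 57.29 kmol/h.
Outlet amounts (n = n₀ + Σ ν·ξ):
  D: 142 − 1(93.44) = 48.56
  G: 0 + 2(93.44) − 2(57.29) = 72.3
  B: 0 + 1(57.29) = 57.29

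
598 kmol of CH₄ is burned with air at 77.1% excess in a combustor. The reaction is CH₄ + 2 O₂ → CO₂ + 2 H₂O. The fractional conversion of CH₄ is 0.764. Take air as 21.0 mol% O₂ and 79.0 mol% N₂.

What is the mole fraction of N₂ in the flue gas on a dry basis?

Stoichiometric O₂ = 2 × 598 = 1196 kmol; O₂ fed = 1196 × 1.771 = 2118 kmol.
N₂ fed = 2118 × 79/21 = 7968 kmol.
Fuel reacted = 0.764 × 598 → ξ = 456.9 kmol.
Outlet (n = n₀ + ν ξ):
  CH₄: 598 − 1(456.9) = 141.1
  O₂: 2118 − 2(456.9) = 1204
  N₂: 7968 (inert)
  CO₂: 0 + 1(456.9) = 456.9
  H₂O: 0 + 2(456.9) = 913.7
Dry total = 9771 kmol; y_N₂ (dry) = 7968 / 9771 = 0.8155.

0.816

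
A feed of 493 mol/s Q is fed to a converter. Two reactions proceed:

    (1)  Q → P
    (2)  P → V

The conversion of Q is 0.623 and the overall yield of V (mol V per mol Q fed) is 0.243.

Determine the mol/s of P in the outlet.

187 mol/s

Conversion of Q: Q consumed = 1ξ₁ = 0.623 × 493 → ξ₁ = 307.1 mol/s.
Yield of V: 1ξ₂ / 493 = 0.243 → ξ₂ = 119.8 mol/s.
Outlet amounts (n = n₀ + Σ ν·ξ):
  Q: 493 − 1(307.1) = 185.9
  P: 0 + 1(307.1) − 1(119.8) = 187.3
  V: 0 + 1(119.8) = 119.8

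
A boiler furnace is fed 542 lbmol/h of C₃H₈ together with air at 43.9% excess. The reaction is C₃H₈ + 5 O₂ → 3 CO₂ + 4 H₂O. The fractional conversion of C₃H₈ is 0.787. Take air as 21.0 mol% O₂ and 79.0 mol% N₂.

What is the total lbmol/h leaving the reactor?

19500 lbmol/h

Stoichiometric O₂ = 5 × 542 = 2710 lbmol/h; O₂ fed = 2710 × 1.439 = 3900 lbmol/h.
N₂ fed = 3900 × 79/21 = 14670 lbmol/h.
Fuel reacted = 0.787 × 542 → ξ = 426.6 lbmol/h.
Outlet (n = n₀ + ν ξ):
  C₃H₈: 542 − 1(426.6) = 115.4
  O₂: 3900 − 5(426.6) = 1767
  N₂: 14670 (inert)
  CO₂: 0 + 3(426.6) = 1280
  H₂O: 0 + 4(426.6) = 1706
Total out = 115.4 + 1767 + 14670 + 1280 + 1706 = 19540 lbmol/h.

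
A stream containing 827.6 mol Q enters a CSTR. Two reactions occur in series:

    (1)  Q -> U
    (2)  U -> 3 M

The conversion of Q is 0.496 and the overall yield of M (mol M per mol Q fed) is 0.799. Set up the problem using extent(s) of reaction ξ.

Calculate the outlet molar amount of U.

190 mol

Conversion of Q: Q consumed = 1ξ₁ = 0.496 × 827.6 → ξ₁ = 410.5 mol.
Yield of M: 3ξ₂ / 827.6 = 0.799 → ξ₂ = 220.4 mol.
Outlet amounts (n = n₀ + Σ ν·ξ):
  Q: 827.6 − 1(410.5) = 417.1
  U: 0 + 1(410.5) − 1(220.4) = 190.1
  M: 0 + 3(220.4) = 661.3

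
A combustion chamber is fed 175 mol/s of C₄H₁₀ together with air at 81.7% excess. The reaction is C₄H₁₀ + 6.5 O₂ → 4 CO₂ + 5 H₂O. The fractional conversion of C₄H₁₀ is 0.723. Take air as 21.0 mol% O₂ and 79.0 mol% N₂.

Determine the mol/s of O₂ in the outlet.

1240 mol/s

Stoichiometric O₂ = 6.5 × 175 = 1138 mol/s; O₂ fed = 1138 × 1.817 = 2067 mol/s.
N₂ fed = 2067 × 79/21 = 7775 mol/s.
Fuel reacted = 0.723 × 175 → ξ = 126.5 mol/s.
Outlet (n = n₀ + ν ξ):
  C₄H₁₀: 175 − 1(126.5) = 48.48
  O₂: 2067 − 6.5(126.5) = 1244
  N₂: 7775 (inert)
  CO₂: 0 + 4(126.5) = 506.1
  H₂O: 0 + 5(126.5) = 632.6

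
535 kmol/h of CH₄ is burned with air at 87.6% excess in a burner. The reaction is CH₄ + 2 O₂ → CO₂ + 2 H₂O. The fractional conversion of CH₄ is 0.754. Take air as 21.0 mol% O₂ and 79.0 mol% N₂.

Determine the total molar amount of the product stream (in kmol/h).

10100 kmol/h

Stoichiometric O₂ = 2 × 535 = 1070 kmol/h; O₂ fed = 1070 × 1.876 = 2007 kmol/h.
N₂ fed = 2007 × 79/21 = 7551 kmol/h.
Fuel reacted = 0.754 × 535 → ξ = 403.4 kmol/h.
Outlet (n = n₀ + ν ξ):
  CH₄: 535 − 1(403.4) = 131.6
  O₂: 2007 − 2(403.4) = 1201
  N₂: 7551 (inert)
  CO₂: 0 + 1(403.4) = 403.4
  H₂O: 0 + 2(403.4) = 806.8
Total out = 131.6 + 1201 + 7551 + 403.4 + 806.8 = 10090 kmol/h.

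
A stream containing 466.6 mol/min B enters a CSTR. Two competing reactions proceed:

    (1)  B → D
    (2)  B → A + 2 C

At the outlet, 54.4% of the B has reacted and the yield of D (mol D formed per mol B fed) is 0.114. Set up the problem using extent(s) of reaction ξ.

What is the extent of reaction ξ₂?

Yield of D: 1ξ₁ / 466.6 = 0.114 → ξ₁ = 53.19 mol/min.
Conversion of B: 1ξ₁ + 1ξ₂ = 0.544 × 466.6 = 253.8 → ξ₂ = 200.6 mol/min.
Outlet amounts (n = n₀ + Σ ν·ξ):
  B: 466.6 − 1(53.19) − 1(200.6) = 212.8
  D: 0 + 1(53.19) = 53.19
  A: 0 + 1(200.6) = 200.6
  C: 0 + 2(200.6) = 401.3

ξ₂ = 201 mol/min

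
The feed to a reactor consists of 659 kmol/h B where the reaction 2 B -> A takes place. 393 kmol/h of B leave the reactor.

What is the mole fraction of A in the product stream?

0.253

For B: n = n₀ − 2ξ → 393 = 659 − 2ξ, giving ξ = 133 kmol/h.
Outlet amounts (n = n₀ + ν ξ):
  B: 659 − 2(133) = 393
  A: 0 + 1(133) = 133
Total out = 526 kmol/h; y_A = 133 / 526 = 0.2529.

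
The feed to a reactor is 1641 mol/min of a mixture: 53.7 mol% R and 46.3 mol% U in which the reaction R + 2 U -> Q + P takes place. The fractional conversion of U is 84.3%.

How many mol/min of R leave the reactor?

U reacted = 0.843 × 759.8 = 640.5 mol/min; ν_U = −2, so ξ = 640.5/2 = 320.2 mol/min.
Outlet amounts (n = n₀ + ν ξ):
  R: 881.2 − 1(320.2) = 561
  U: 759.8 − 2(320.2) = 119.3
  Q: 0 + 1(320.2) = 320.2
  P: 0 + 1(320.2) = 320.2

561 mol/min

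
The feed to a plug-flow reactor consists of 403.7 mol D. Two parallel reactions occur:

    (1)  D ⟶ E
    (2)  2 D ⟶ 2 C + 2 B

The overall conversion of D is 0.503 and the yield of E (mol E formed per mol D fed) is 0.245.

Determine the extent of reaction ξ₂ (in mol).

ξ₂ = 52.1 mol

Yield of E: 1ξ₁ / 403.7 = 0.245 → ξ₁ = 98.91 mol.
Conversion of D: 1ξ₁ + 2ξ₂ = 0.503 × 403.7 = 203.1 → ξ₂ = 52.08 mol.
Outlet amounts (n = n₀ + Σ ν·ξ):
  D: 403.7 − 1(98.91) − 2(52.08) = 200.6
  E: 0 + 1(98.91) = 98.91
  C: 0 + 2(52.08) = 104.2
  B: 0 + 2(52.08) = 104.2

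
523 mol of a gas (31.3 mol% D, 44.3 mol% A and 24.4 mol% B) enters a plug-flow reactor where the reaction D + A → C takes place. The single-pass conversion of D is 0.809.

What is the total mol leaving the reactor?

D reacted = 0.809 × 163.7 = 132.4 mol; ν_D = −1, so ξ = 132.4/1 = 132.4 mol.
Outlet amounts (n = n₀ + ν ξ):
  D: 163.7 − 1(132.4) = 31.27
  A: 231.7 − 1(132.4) = 99.26
  C: 0 + 1(132.4) = 132.4
  B: 127.6 (inert)
Total out = 31.27 + 99.26 + 132.4 + 127.6 = 390.6 mol.

391 mol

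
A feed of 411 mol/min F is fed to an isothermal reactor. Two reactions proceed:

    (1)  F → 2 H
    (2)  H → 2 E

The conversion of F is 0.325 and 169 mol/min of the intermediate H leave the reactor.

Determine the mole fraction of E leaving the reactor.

Conversion of F: F consumed = 1ξ₁ = 0.325 × 411 → ξ₁ = 133.6 mol/min.
H balance: n_H = 0 + 2ξ₁ − 1ξ₂ = 169 → ξ₂ = (2·133.6 − 169)/1 = 98.15 mol/min.
Outlet amounts (n = n₀ + Σ ν·ξ):
  F: 411 − 1(133.6) = 277.4
  H: 0 + 2(133.6) − 1(98.15) = 169
  E: 0 + 2(98.15) = 196.3
Total out = 642.7 mol/min; y_E = 196.3 / 642.7 = 0.3054.

0.305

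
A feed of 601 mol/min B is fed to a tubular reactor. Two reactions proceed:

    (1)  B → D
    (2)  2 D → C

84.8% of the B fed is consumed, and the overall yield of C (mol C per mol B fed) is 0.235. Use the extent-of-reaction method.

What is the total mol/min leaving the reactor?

Conversion of B: B consumed = 1ξ₁ = 0.848 × 601 → ξ₁ = 509.6 mol/min.
Yield of C: 1ξ₂ / 601 = 0.235 → ξ₂ = 141.2 mol/min.
Outlet amounts (n = n₀ + Σ ν·ξ):
  B: 601 − 1(509.6) = 91.35
  D: 0 + 1(509.6) − 2(141.2) = 227.2
  C: 0 + 1(141.2) = 141.2
Total out = 91.35 + 227.2 + 141.2 = 459.8 mol/min.

460 mol/min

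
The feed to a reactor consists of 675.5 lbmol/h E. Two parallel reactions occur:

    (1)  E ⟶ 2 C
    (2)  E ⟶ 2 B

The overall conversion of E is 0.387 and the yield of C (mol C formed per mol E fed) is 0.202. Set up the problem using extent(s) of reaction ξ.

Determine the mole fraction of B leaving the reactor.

0.412

Yield of C: 2ξ₁ / 675.5 = 0.202 → ξ₁ = 68.23 lbmol/h.
Conversion of E: 1ξ₁ + 1ξ₂ = 0.387 × 675.5 = 261.4 → ξ₂ = 193.2 lbmol/h.
Outlet amounts (n = n₀ + Σ ν·ξ):
  E: 675.5 − 1(68.23) − 1(193.2) = 414.1
  C: 0 + 2(68.23) = 136.5
  B: 0 + 2(193.2) = 386.4
Total out = 936.9 lbmol/h; y_B = 386.4 / 936.9 = 0.4124.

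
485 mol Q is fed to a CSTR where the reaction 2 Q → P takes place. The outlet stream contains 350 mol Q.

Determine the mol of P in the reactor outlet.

For Q: n = n₀ − 2ξ → 350 = 485 − 2ξ, giving ξ = 67.5 mol.
Outlet amounts (n = n₀ + ν ξ):
  Q: 485 − 2(67.5) = 350
  P: 0 + 1(67.5) = 67.5

67.5 mol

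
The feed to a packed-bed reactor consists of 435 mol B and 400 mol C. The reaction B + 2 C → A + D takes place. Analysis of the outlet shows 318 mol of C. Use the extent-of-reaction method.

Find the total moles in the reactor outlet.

For C: n = n₀ − 2ξ → 318 = 400 − 2ξ, giving ξ = 41 mol.
Outlet amounts (n = n₀ + ν ξ):
  B: 435 − 1(41) = 394
  C: 400 − 2(41) = 318
  A: 0 + 1(41) = 41
  D: 0 + 1(41) = 41
Total out = 394 + 318 + 41 + 41 = 794 mol.

794 mol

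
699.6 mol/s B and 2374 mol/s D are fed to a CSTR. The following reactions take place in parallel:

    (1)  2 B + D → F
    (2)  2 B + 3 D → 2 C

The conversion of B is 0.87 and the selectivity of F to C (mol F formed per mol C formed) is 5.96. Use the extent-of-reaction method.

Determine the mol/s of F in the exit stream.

Conversion of B: B consumed = 0.87 × 699.6 = 608.7 mol/s = 2ξ₁ + 2ξ₂.
Selectivity: 1ξ₁ / (2ξ₂) = 5.96 → ξ₁ = 11.92 ξ₂.
Substitute: (2·11.92 + 2) ξ₂ = 608.7 → ξ₂ = 23.55 mol/s, ξ₁ = 280.8 mol/s.
Outlet amounts (n = n₀ + Σ ν·ξ):
  B: 699.6 − 2(280.8) − 2(23.55) = 90.95
  D: 2374 − 1(280.8) − 3(23.55) = 2023
  F: 0 + 1(280.8) = 280.8
  C: 0 + 2(23.55) = 47.11

281 mol/s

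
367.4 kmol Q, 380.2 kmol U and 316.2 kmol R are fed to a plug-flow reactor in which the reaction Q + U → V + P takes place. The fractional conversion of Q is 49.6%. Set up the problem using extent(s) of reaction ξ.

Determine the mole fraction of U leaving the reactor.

0.186

Q reacted = 0.496 × 367.4 = 182.2 kmol; ν_Q = −1, so ξ = 182.2/1 = 182.2 kmol.
Outlet amounts (n = n₀ + ν ξ):
  Q: 367.4 − 1(182.2) = 185.2
  U: 380.2 − 1(182.2) = 198
  V: 0 + 1(182.2) = 182.2
  P: 0 + 1(182.2) = 182.2
  R: 316.2 (inert)
Total out = 1064 kmol; y_U = 198 / 1064 = 0.1861.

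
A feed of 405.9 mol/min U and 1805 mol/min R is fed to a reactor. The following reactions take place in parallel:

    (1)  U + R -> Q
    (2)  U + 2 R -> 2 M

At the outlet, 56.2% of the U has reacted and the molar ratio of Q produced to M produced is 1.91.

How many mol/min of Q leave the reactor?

181 mol/min

Conversion of U: U consumed = 0.562 × 405.9 = 228.1 mol/min = 1ξ₁ + 1ξ₂.
Selectivity: 1ξ₁ / (2ξ₂) = 1.91 → ξ₁ = 3.82 ξ₂.
Substitute: (1·3.82 + 1) ξ₂ = 228.1 → ξ₂ = 47.33 mol/min, ξ₁ = 180.8 mol/min.
Outlet amounts (n = n₀ + Σ ν·ξ):
  U: 405.9 − 1(180.8) − 1(47.33) = 177.8
  R: 1805 − 1(180.8) − 2(47.33) = 1530
  Q: 0 + 1(180.8) = 180.8
  M: 0 + 2(47.33) = 94.65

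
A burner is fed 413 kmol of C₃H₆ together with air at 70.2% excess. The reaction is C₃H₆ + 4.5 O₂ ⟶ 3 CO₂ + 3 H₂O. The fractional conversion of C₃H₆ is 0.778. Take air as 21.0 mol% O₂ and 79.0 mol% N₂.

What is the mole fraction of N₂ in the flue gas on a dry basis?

Stoichiometric O₂ = 4.5 × 413 = 1858 kmol; O₂ fed = 1858 × 1.702 = 3163 kmol.
N₂ fed = 3163 × 79/21 = 11900 kmol.
Fuel reacted = 0.778 × 413 → ξ = 321.3 kmol.
Outlet (n = n₀ + ν ξ):
  C₃H₆: 413 − 1(321.3) = 91.69
  O₂: 3163 − 4.5(321.3) = 1717
  N₂: 11900 (inert)
  CO₂: 0 + 3(321.3) = 963.9
  H₂O: 0 + 3(321.3) = 963.9
Dry total = 14670 kmol; y_N₂ (dry) = 11900 / 14670 = 0.811.

0.811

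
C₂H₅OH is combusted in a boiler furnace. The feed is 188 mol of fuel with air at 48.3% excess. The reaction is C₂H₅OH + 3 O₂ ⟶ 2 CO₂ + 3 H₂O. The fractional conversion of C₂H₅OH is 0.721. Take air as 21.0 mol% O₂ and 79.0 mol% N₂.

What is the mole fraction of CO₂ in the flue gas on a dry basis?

0.0695

Stoichiometric O₂ = 3 × 188 = 564 mol; O₂ fed = 564 × 1.483 = 836.4 mol.
N₂ fed = 836.4 × 79/21 = 3147 mol.
Fuel reacted = 0.721 × 188 → ξ = 135.5 mol.
Outlet (n = n₀ + ν ξ):
  C₂H₅OH: 188 − 1(135.5) = 52.45
  O₂: 836.4 − 3(135.5) = 429.8
  N₂: 3147 (inert)
  CO₂: 0 + 2(135.5) = 271.1
  H₂O: 0 + 3(135.5) = 406.6
Dry total = 3900 mol; y_CO₂ (dry) = 271.1 / 3900 = 0.06952.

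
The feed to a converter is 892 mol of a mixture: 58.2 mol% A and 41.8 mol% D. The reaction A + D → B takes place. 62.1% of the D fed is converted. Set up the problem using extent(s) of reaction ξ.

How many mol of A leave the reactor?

D reacted = 0.621 × 372.9 = 231.5 mol; ν_D = −1, so ξ = 231.5/1 = 231.5 mol.
Outlet amounts (n = n₀ + ν ξ):
  A: 519.1 − 1(231.5) = 287.6
  D: 372.9 − 1(231.5) = 141.3
  B: 0 + 1(231.5) = 231.5

288 mol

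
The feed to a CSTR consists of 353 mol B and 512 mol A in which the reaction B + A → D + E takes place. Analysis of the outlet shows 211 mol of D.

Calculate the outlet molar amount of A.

For D: n = n₀ + 1ξ → 211 = 0 + 1ξ, giving ξ = 211 mol.
Outlet amounts (n = n₀ + ν ξ):
  B: 353 − 1(211) = 142
  A: 512 − 1(211) = 301
  D: 0 + 1(211) = 211
  E: 0 + 1(211) = 211

301 mol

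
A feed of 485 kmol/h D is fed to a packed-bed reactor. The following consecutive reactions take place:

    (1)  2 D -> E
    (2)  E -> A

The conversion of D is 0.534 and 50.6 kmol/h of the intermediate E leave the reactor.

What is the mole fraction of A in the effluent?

0.222

Conversion of D: D consumed = 2ξ₁ = 0.534 × 485 → ξ₁ = 129.5 kmol/h.
E balance: n_E = 0 + 1ξ₁ − 1ξ₂ = 50.6 → ξ₂ = (1·129.5 − 50.6)/1 = 78.9 kmol/h.
Outlet amounts (n = n₀ + Σ ν·ξ):
  D: 485 − 2(129.5) = 226
  E: 0 + 1(129.5) − 1(78.9) = 50.6
  A: 0 + 1(78.9) = 78.9
Total out = 355.5 kmol/h; y_A = 78.9 / 355.5 = 0.2219.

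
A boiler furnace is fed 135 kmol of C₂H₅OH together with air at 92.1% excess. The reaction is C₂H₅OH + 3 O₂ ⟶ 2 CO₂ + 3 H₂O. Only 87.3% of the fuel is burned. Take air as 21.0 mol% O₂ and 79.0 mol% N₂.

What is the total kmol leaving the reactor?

3960 kmol

Stoichiometric O₂ = 3 × 135 = 405 kmol; O₂ fed = 405 × 1.921 = 778 kmol.
N₂ fed = 778 × 79/21 = 2927 kmol.
Fuel reacted = 0.873 × 135 → ξ = 117.9 kmol.
Outlet (n = n₀ + ν ξ):
  C₂H₅OH: 135 − 1(117.9) = 17.14
  O₂: 778 − 3(117.9) = 424.4
  N₂: 2927 (inert)
  CO₂: 0 + 2(117.9) = 235.7
  H₂O: 0 + 3(117.9) = 353.6
Total out = 17.14 + 424.4 + 2927 + 235.7 + 353.6 = 3958 kmol.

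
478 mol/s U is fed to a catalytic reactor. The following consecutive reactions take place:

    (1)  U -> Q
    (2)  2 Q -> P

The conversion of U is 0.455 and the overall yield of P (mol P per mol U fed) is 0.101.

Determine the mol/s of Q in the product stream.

121 mol/s

Conversion of U: U consumed = 1ξ₁ = 0.455 × 478 → ξ₁ = 217.5 mol/s.
Yield of P: 1ξ₂ / 478 = 0.101 → ξ₂ = 48.28 mol/s.
Outlet amounts (n = n₀ + Σ ν·ξ):
  U: 478 − 1(217.5) = 260.5
  Q: 0 + 1(217.5) − 2(48.28) = 120.9
  P: 0 + 1(48.28) = 48.28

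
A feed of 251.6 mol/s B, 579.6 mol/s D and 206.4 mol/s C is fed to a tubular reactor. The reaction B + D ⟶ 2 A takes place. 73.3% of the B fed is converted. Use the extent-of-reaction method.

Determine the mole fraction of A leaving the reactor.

0.355

B reacted = 0.733 × 251.6 = 184.4 mol/s; ν_B = −1, so ξ = 184.4/1 = 184.4 mol/s.
Outlet amounts (n = n₀ + ν ξ):
  B: 251.6 − 1(184.4) = 67.18
  D: 579.6 − 1(184.4) = 395.2
  A: 0 + 2(184.4) = 368.8
  C: 206.4 (inert)
Total out = 1038 mol/s; y_A = 368.8 / 1038 = 0.3555.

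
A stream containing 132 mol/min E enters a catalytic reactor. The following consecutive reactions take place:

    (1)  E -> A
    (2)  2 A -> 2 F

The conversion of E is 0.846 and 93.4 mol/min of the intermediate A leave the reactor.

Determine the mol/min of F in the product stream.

Conversion of E: E consumed = 1ξ₁ = 0.846 × 132 → ξ₁ = 111.7 mol/min.
A balance: n_A = 0 + 1ξ₁ − 2ξ₂ = 93.4 → ξ₂ = (1·111.7 − 93.4)/2 = 9.136 mol/min.
Outlet amounts (n = n₀ + Σ ν·ξ):
  E: 132 − 1(111.7) = 20.33
  A: 0 + 1(111.7) − 2(9.136) = 93.4
  F: 0 + 2(9.136) = 18.27

18.3 mol/min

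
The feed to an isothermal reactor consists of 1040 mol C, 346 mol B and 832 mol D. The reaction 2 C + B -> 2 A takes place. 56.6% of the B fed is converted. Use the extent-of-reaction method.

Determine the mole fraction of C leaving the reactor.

0.321

B reacted = 0.566 × 346 = 195.8 mol; ν_B = −1, so ξ = 195.8/1 = 195.8 mol.
Outlet amounts (n = n₀ + ν ξ):
  C: 1040 − 2(195.8) = 648.3
  B: 346 − 1(195.8) = 150.2
  A: 0 + 2(195.8) = 391.7
  D: 832 (inert)
Total out = 2022 mol; y_C = 648.3 / 2022 = 0.3206.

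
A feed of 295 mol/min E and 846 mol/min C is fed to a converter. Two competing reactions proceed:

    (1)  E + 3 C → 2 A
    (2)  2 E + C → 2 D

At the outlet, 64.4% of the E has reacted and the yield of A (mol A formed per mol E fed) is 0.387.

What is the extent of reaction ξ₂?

Yield of A: 2ξ₁ / 295 = 0.387 → ξ₁ = 57.08 mol/min.
Conversion of E: 1ξ₁ + 2ξ₂ = 0.644 × 295 = 190 → ξ₂ = 66.45 mol/min.
Outlet amounts (n = n₀ + Σ ν·ξ):
  E: 295 − 1(57.08) − 2(66.45) = 105
  C: 846 − 3(57.08) − 1(66.45) = 608.3
  A: 0 + 2(57.08) = 114.2
  D: 0 + 2(66.45) = 132.9

ξ₂ = 66.4 mol/min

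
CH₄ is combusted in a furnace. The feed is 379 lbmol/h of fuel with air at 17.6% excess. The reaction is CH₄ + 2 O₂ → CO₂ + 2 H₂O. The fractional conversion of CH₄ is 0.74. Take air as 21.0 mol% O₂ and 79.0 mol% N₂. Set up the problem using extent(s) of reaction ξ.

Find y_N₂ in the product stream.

Stoichiometric O₂ = 2 × 379 = 758 lbmol/h; O₂ fed = 758 × 1.176 = 891.4 lbmol/h.
N₂ fed = 891.4 × 79/21 = 3353 lbmol/h.
Fuel reacted = 0.74 × 379 → ξ = 280.5 lbmol/h.
Outlet (n = n₀ + ν ξ):
  CH₄: 379 − 1(280.5) = 98.54
  O₂: 891.4 − 2(280.5) = 330.5
  N₂: 3353 (inert)
  CO₂: 0 + 1(280.5) = 280.5
  H₂O: 0 + 2(280.5) = 560.9
Total out = 4624 lbmol/h; y_N₂ = 3353 / 4624 = 0.7252.

0.725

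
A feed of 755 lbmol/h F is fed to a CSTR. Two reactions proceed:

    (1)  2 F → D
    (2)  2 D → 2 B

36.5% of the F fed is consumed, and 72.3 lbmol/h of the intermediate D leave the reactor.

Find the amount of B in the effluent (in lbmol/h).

Conversion of F: F consumed = 2ξ₁ = 0.365 × 755 → ξ₁ = 137.8 lbmol/h.
D balance: n_D = 0 + 1ξ₁ − 2ξ₂ = 72.3 → ξ₂ = (1·137.8 − 72.3)/2 = 32.74 lbmol/h.
Outlet amounts (n = n₀ + Σ ν·ξ):
  F: 755 − 2(137.8) = 479.4
  D: 0 + 1(137.8) − 2(32.74) = 72.3
  B: 0 + 2(32.74) = 65.49

65.5 lbmol/h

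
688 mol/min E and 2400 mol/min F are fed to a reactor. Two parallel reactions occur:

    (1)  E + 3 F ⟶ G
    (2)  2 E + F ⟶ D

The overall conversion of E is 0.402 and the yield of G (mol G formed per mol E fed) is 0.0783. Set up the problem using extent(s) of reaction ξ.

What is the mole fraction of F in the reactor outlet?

Yield of G: 1ξ₁ / 688 = 0.0783 → ξ₁ = 53.87 mol/min.
Conversion of E: 1ξ₁ + 2ξ₂ = 0.402 × 688 = 276.6 → ξ₂ = 111.4 mol/min.
Outlet amounts (n = n₀ + Σ ν·ξ):
  E: 688 − 1(53.87) − 2(111.4) = 411.4
  F: 2400 − 3(53.87) − 1(111.4) = 2127
  G: 0 + 1(53.87) = 53.87
  D: 0 + 1(111.4) = 111.4
Total out = 2704 mol/min; y_F = 2127 / 2704 = 0.7867.

0.787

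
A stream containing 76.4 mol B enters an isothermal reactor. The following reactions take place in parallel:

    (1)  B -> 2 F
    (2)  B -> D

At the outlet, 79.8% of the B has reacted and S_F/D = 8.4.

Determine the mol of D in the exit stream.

11.7 mol

Conversion of B: B consumed = 0.798 × 76.4 = 60.97 mol = 1ξ₁ + 1ξ₂.
Selectivity: 2ξ₁ / (1ξ₂) = 8.4 → ξ₁ = 4.2 ξ₂.
Substitute: (1·4.2 + 1) ξ₂ = 60.97 → ξ₂ = 11.72 mol, ξ₁ = 49.24 mol.
Outlet amounts (n = n₀ + Σ ν·ξ):
  B: 76.4 − 1(49.24) − 1(11.72) = 15.43
  F: 0 + 2(49.24) = 98.49
  D: 0 + 1(11.72) = 11.72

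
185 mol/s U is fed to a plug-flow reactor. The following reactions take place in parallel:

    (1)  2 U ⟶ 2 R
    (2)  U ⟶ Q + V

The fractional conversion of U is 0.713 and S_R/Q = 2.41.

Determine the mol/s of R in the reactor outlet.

Conversion of U: U consumed = 0.713 × 185 = 131.9 mol/s = 2ξ₁ + 1ξ₂.
Selectivity: 2ξ₁ / (1ξ₂) = 2.41 → ξ₁ = 1.205 ξ₂.
Substitute: (2·1.205 + 1) ξ₂ = 131.9 → ξ₂ = 38.68 mol/s, ξ₁ = 46.61 mol/s.
Outlet amounts (n = n₀ + Σ ν·ξ):
  U: 185 − 2(46.61) − 1(38.68) = 53.09
  R: 0 + 2(46.61) = 93.22
  Q: 0 + 1(38.68) = 38.68
  V: 0 + 1(38.68) = 38.68

93.2 mol/s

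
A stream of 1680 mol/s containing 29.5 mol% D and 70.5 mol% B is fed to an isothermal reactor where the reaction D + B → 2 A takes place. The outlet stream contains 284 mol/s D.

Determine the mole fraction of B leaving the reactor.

For D: n = n₀ − 1ξ → 284 = 495.6 − 1ξ, giving ξ = 211.6 mol/s.
Outlet amounts (n = n₀ + ν ξ):
  D: 495.6 − 1(211.6) = 284
  B: 1184 − 1(211.6) = 972.8
  A: 0 + 2(211.6) = 423.2
Total out = 1680 mol/s; y_B = 972.8 / 1680 = 0.579.

0.579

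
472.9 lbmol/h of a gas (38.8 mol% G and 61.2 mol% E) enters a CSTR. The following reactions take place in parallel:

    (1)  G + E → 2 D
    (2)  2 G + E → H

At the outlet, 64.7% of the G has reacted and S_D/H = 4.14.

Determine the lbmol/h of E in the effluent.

Conversion of G: G consumed = 0.647 × 183.5 = 118.7 lbmol/h = 1ξ₁ + 2ξ₂.
Selectivity: 2ξ₁ / (1ξ₂) = 4.14 → ξ₁ = 2.07 ξ₂.
Substitute: (1·2.07 + 2) ξ₂ = 118.7 → ξ₂ = 29.17 lbmol/h, ξ₁ = 60.38 lbmol/h.
Outlet amounts (n = n₀ + Σ ν·ξ):
  G: 183.5 − 1(60.38) − 2(29.17) = 64.77
  E: 289.4 − 1(60.38) − 1(29.17) = 199.9
  D: 0 + 2(60.38) = 120.8
  H: 0 + 1(29.17) = 29.17

200 lbmol/h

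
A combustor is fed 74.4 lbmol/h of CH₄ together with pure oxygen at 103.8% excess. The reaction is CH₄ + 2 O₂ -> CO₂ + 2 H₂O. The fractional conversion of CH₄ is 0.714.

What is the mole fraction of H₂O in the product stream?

0.281

Stoichiometric O₂ = 2 × 74.4 = 148.8 lbmol/h; O₂ fed = 148.8 × 2.038 = 303.3 lbmol/h.
Fuel reacted = 0.714 × 74.4 → ξ = 53.12 lbmol/h.
Outlet (n = n₀ + ν ξ):
  CH₄: 74.4 − 1(53.12) = 21.28
  O₂: 303.3 − 2(53.12) = 197
  CO₂: 0 + 1(53.12) = 53.12
  H₂O: 0 + 2(53.12) = 106.2
Total out = 377.7 lbmol/h; y_H₂O = 106.2 / 377.7 = 0.2813.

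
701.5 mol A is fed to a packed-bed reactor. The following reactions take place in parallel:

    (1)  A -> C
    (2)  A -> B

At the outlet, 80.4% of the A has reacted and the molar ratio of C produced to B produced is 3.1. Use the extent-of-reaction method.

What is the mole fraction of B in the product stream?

Conversion of A: A consumed = 0.804 × 701.5 = 564 mol = 1ξ₁ + 1ξ₂.
Selectivity: 1ξ₁ / (1ξ₂) = 3.1 → ξ₁ = 3.1 ξ₂.
Substitute: (1·3.1 + 1) ξ₂ = 564 → ξ₂ = 137.6 mol, ξ₁ = 426.4 mol.
Outlet amounts (n = n₀ + Σ ν·ξ):
  A: 701.5 − 1(426.4) − 1(137.6) = 137.5
  C: 0 + 1(426.4) = 426.4
  B: 0 + 1(137.6) = 137.6
Total out = 701.5 mol; y_B = 137.6 / 701.5 = 0.1961.

0.196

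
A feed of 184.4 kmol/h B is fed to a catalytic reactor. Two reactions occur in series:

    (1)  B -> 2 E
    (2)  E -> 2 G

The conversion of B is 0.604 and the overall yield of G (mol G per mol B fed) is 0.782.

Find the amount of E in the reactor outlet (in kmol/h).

Conversion of B: B consumed = 1ξ₁ = 0.604 × 184.4 → ξ₁ = 111.4 kmol/h.
Yield of G: 2ξ₂ / 184.4 = 0.782 → ξ₂ = 72.1 kmol/h.
Outlet amounts (n = n₀ + Σ ν·ξ):
  B: 184.4 − 1(111.4) = 73.02
  E: 0 + 2(111.4) − 1(72.1) = 150.7
  G: 0 + 2(72.1) = 144.2

151 kmol/h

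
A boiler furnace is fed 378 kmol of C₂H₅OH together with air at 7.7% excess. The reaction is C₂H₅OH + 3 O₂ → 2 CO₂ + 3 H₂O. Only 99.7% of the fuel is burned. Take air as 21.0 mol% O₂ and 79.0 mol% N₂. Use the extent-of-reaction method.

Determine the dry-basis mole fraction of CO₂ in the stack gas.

0.139

Stoichiometric O₂ = 3 × 378 = 1134 kmol; O₂ fed = 1134 × 1.077 = 1221 kmol.
N₂ fed = 1221 × 79/21 = 4594 kmol.
Fuel reacted = 0.997 × 378 → ξ = 376.9 kmol.
Outlet (n = n₀ + ν ξ):
  C₂H₅OH: 378 − 1(376.9) = 1.134
  O₂: 1221 − 3(376.9) = 90.72
  N₂: 4594 (inert)
  CO₂: 0 + 2(376.9) = 753.7
  H₂O: 0 + 3(376.9) = 1131
Dry total = 5440 kmol; y_CO₂ (dry) = 753.7 / 5440 = 0.1386.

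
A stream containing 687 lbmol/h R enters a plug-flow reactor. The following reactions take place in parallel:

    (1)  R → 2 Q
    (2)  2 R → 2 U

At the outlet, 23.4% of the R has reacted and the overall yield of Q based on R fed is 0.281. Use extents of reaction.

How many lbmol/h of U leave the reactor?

Yield of Q: 2ξ₁ / 687 = 0.281 → ξ₁ = 96.52 lbmol/h.
Conversion of R: 1ξ₁ + 2ξ₂ = 0.234 × 687 = 160.8 → ξ₂ = 32.12 lbmol/h.
Outlet amounts (n = n₀ + Σ ν·ξ):
  R: 687 − 1(96.52) − 2(32.12) = 526.2
  Q: 0 + 2(96.52) = 193
  U: 0 + 2(32.12) = 64.23

64.2 lbmol/h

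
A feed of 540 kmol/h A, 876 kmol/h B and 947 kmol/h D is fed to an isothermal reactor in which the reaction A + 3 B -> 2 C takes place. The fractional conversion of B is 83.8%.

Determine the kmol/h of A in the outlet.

295 kmol/h

B reacted = 0.838 × 876 = 734.1 kmol/h; ν_B = −3, so ξ = 734.1/3 = 244.7 kmol/h.
Outlet amounts (n = n₀ + ν ξ):
  A: 540 − 1(244.7) = 295.3
  B: 876 − 3(244.7) = 141.9
  C: 0 + 2(244.7) = 489.4
  D: 947 (inert)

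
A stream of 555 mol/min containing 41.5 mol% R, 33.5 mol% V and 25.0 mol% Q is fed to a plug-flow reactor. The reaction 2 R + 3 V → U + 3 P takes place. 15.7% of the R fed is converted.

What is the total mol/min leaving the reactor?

R reacted = 0.157 × 230.3 = 36.16 mol/min; ν_R = −2, so ξ = 36.16/2 = 18.08 mol/min.
Outlet amounts (n = n₀ + ν ξ):
  R: 230.3 − 2(18.08) = 194.2
  V: 185.9 − 3(18.08) = 131.7
  U: 0 + 1(18.08) = 18.08
  P: 0 + 3(18.08) = 54.24
  Q: 138.8 (inert)
Total out = 194.2 + 131.7 + 18.08 + 54.24 + 138.8 = 536.9 mol/min.

537 mol/min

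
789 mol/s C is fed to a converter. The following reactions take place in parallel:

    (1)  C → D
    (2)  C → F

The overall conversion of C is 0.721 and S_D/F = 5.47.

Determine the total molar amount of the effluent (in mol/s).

789 mol/s

Conversion of C: C consumed = 0.721 × 789 = 568.9 mol/s = 1ξ₁ + 1ξ₂.
Selectivity: 1ξ₁ / (1ξ₂) = 5.47 → ξ₁ = 5.47 ξ₂.
Substitute: (1·5.47 + 1) ξ₂ = 568.9 → ξ₂ = 87.92 mol/s, ξ₁ = 480.9 mol/s.
Outlet amounts (n = n₀ + Σ ν·ξ):
  C: 789 − 1(480.9) − 1(87.92) = 220.1
  D: 0 + 1(480.9) = 480.9
  F: 0 + 1(87.92) = 87.92
Total out = 220.1 + 480.9 + 87.92 = 789 mol/s.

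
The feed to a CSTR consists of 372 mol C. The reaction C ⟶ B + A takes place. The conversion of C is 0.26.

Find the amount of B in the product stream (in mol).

C reacted = 0.26 × 372 = 96.72 mol; ν_C = −1, so ξ = 96.72/1 = 96.72 mol.
Outlet amounts (n = n₀ + ν ξ):
  C: 372 − 1(96.72) = 275.3
  B: 0 + 1(96.72) = 96.72
  A: 0 + 1(96.72) = 96.72

96.7 mol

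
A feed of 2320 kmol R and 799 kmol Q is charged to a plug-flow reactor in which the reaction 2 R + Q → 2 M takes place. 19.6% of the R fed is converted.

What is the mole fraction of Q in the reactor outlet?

R reacted = 0.196 × 2320 = 454.7 kmol; ν_R = −2, so ξ = 454.7/2 = 227.4 kmol.
Outlet amounts (n = n₀ + ν ξ):
  R: 2320 − 2(227.4) = 1865
  Q: 799 − 1(227.4) = 571.6
  M: 0 + 2(227.4) = 454.7
Total out = 2892 kmol; y_Q = 571.6 / 2892 = 0.1977.

0.198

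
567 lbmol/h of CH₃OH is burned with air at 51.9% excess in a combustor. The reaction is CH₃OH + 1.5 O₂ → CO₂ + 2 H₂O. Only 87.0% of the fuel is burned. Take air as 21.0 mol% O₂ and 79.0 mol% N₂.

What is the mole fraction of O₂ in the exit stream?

0.0792

Stoichiometric O₂ = 1.5 × 567 = 850.5 lbmol/h; O₂ fed = 850.5 × 1.519 = 1292 lbmol/h.
N₂ fed = 1292 × 79/21 = 4860 lbmol/h.
Fuel reacted = 0.87 × 567 → ξ = 493.3 lbmol/h.
Outlet (n = n₀ + ν ξ):
  CH₃OH: 567 − 1(493.3) = 73.71
  O₂: 1292 − 1.5(493.3) = 552
  N₂: 4860 (inert)
  CO₂: 0 + 1(493.3) = 493.3
  H₂O: 0 + 2(493.3) = 986.6
Total out = 6966 lbmol/h; y_O₂ = 552 / 6966 = 0.07924.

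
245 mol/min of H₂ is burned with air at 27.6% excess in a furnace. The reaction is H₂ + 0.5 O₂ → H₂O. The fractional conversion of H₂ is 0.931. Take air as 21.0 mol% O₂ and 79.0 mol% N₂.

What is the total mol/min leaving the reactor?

Stoichiometric O₂ = 0.5 × 245 = 122.5 mol/min; O₂ fed = 122.5 × 1.276 = 156.3 mol/min.
N₂ fed = 156.3 × 79/21 = 588 mol/min.
Fuel reacted = 0.931 × 245 → ξ = 228.1 mol/min.
Outlet (n = n₀ + ν ξ):
  H₂: 245 − 1(228.1) = 16.91
  O₂: 156.3 − 0.5(228.1) = 42.26
  N₂: 588 (inert)
  H₂O: 0 + 1(228.1) = 228.1
Total out = 16.91 + 42.26 + 588 + 228.1 = 875.3 mol/min.

875 mol/min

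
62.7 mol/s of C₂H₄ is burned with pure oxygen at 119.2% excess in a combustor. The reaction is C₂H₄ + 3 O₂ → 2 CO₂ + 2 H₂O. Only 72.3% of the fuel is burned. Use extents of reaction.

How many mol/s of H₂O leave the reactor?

90.7 mol/s

Stoichiometric O₂ = 3 × 62.7 = 188.1 mol/s; O₂ fed = 188.1 × 2.192 = 412.3 mol/s.
Fuel reacted = 0.723 × 62.7 → ξ = 45.33 mol/s.
Outlet (n = n₀ + ν ξ):
  C₂H₄: 62.7 − 1(45.33) = 17.37
  O₂: 412.3 − 3(45.33) = 276.3
  CO₂: 0 + 2(45.33) = 90.66
  H₂O: 0 + 2(45.33) = 90.66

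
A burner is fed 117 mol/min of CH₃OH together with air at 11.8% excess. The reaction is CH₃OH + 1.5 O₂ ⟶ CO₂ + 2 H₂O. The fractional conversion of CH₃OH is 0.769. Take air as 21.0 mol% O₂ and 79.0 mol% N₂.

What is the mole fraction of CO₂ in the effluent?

0.0821

Stoichiometric O₂ = 1.5 × 117 = 175.5 mol/min; O₂ fed = 175.5 × 1.118 = 196.2 mol/min.
N₂ fed = 196.2 × 79/21 = 738.1 mol/min.
Fuel reacted = 0.769 × 117 → ξ = 89.97 mol/min.
Outlet (n = n₀ + ν ξ):
  CH₃OH: 117 − 1(89.97) = 27.03
  O₂: 196.2 − 1.5(89.97) = 61.25
  N₂: 738.1 (inert)
  CO₂: 0 + 1(89.97) = 89.97
  H₂O: 0 + 2(89.97) = 179.9
Total out = 1096 mol/min; y_CO₂ = 89.97 / 1096 = 0.08207.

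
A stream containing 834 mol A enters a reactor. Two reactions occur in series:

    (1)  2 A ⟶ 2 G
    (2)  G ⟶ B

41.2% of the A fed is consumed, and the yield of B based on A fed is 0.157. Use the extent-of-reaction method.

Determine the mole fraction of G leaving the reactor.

0.255

Conversion of A: A consumed = 2ξ₁ = 0.412 × 834 → ξ₁ = 171.8 mol.
Yield of B: 1ξ₂ / 834 = 0.157 → ξ₂ = 130.9 mol.
Outlet amounts (n = n₀ + Σ ν·ξ):
  A: 834 − 2(171.8) = 490.4
  G: 0 + 2(171.8) − 1(130.9) = 212.7
  B: 0 + 1(130.9) = 130.9
Total out = 834 mol; y_G = 212.7 / 834 = 0.255.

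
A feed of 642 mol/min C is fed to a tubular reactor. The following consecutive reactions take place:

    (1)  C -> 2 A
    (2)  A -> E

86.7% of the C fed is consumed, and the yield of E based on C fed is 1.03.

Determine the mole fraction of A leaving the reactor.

Conversion of C: C consumed = 1ξ₁ = 0.867 × 642 → ξ₁ = 556.6 mol/min.
Yield of E: 1ξ₂ / 642 = 1.03 → ξ₂ = 661.3 mol/min.
Outlet amounts (n = n₀ + Σ ν·ξ):
  C: 642 − 1(556.6) = 85.39
  A: 0 + 2(556.6) − 1(661.3) = 452
  E: 0 + 1(661.3) = 661.3
Total out = 1199 mol/min; y_A = 452 / 1199 = 0.3771.

0.377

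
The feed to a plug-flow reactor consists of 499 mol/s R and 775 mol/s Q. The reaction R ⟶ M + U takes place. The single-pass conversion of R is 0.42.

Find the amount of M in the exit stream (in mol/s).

R reacted = 0.42 × 499 = 209.6 mol/s; ν_R = −1, so ξ = 209.6/1 = 209.6 mol/s.
Outlet amounts (n = n₀ + ν ξ):
  R: 499 − 1(209.6) = 289.4
  M: 0 + 1(209.6) = 209.6
  U: 0 + 1(209.6) = 209.6
  Q: 775 (inert)

210 mol/s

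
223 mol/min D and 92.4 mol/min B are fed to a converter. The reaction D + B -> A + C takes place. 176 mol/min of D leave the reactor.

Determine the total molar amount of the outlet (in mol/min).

For D: n = n₀ − 1ξ → 176 = 223 − 1ξ, giving ξ = 47 mol/min.
Outlet amounts (n = n₀ + ν ξ):
  D: 223 − 1(47) = 176
  B: 92.4 − 1(47) = 45.4
  A: 0 + 1(47) = 47
  C: 0 + 1(47) = 47
Total out = 176 + 45.4 + 47 + 47 = 315.4 mol/min.

315 mol/min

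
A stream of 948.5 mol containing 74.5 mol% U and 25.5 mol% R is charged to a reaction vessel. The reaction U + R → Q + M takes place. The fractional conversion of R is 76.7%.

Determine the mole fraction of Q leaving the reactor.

R reacted = 0.767 × 241.9 = 185.5 mol; ν_R = −1, so ξ = 185.5/1 = 185.5 mol.
Outlet amounts (n = n₀ + ν ξ):
  U: 706.6 − 1(185.5) = 521.1
  R: 241.9 − 1(185.5) = 56.36
  Q: 0 + 1(185.5) = 185.5
  M: 0 + 1(185.5) = 185.5
Total out = 948.5 mol; y_Q = 185.5 / 948.5 = 0.1956.

0.196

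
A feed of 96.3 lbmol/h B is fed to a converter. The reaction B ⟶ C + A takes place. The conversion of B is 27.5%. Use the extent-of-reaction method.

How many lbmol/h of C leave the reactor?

B reacted = 0.275 × 96.3 = 26.48 lbmol/h; ν_B = −1, so ξ = 26.48/1 = 26.48 lbmol/h.
Outlet amounts (n = n₀ + ν ξ):
  B: 96.3 − 1(26.48) = 69.82
  C: 0 + 1(26.48) = 26.48
  A: 0 + 1(26.48) = 26.48

26.5 lbmol/h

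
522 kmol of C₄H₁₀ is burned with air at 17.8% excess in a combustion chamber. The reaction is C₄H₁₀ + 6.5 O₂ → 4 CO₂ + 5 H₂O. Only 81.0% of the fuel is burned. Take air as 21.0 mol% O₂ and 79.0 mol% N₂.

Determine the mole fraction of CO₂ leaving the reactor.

Stoichiometric O₂ = 6.5 × 522 = 3393 kmol; O₂ fed = 3393 × 1.178 = 3997 kmol.
N₂ fed = 3997 × 79/21 = 15040 kmol.
Fuel reacted = 0.81 × 522 → ξ = 422.8 kmol.
Outlet (n = n₀ + ν ξ):
  C₄H₁₀: 522 − 1(422.8) = 99.18
  O₂: 3997 − 6.5(422.8) = 1249
  N₂: 15040 (inert)
  CO₂: 0 + 4(422.8) = 1691
  H₂O: 0 + 5(422.8) = 2114
Total out = 20190 kmol; y_CO₂ = 1691 / 20190 = 0.08377.

0.0838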